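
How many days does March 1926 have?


March 1926

31 days


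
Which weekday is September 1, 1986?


Target: September 1, 1986
Anchor: Jan 1, 1986. With p = 1986 - 1 = 1985: (p + p//4 - p//100 + p//400) mod 7 = (1985 + 496 - 19 + 4) mod 7 = 2466 mod 7 = 2 -> Wednesday (Mon=0 ... Sun=6)
Days before September (Jan-Aug): 243 days
Weekday index = (2 + 243) mod 7 = 0

Monday


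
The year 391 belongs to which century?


Century = (year - 1) // 100 + 1
= (391 - 1) // 100 + 1
= 390 // 100 + 1
= 3 + 1

4th century


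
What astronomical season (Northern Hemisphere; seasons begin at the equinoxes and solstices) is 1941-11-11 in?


Date: November 11
Astronomical Autumn (approx.; exact equinox/solstice day varies by year): September 22 to December 20
November 11 falls within the Autumn window

Autumn


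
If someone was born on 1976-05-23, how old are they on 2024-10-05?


Birth: 1976-05-23
Reference: 2024-10-05
Year difference: 2024 - 1976 = 48

48 years old


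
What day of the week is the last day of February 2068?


February 2068 has 29 days
Anchor: Jan 1, 2068. With p = 2068 - 1 = 2067: (p + p//4 - p//100 + p//400) mod 7 = (2067 + 516 - 20 + 5) mod 7 = 2568 mod 7 = 6 -> Sunday (Mon=0 ... Sun=6)
Days before February (Jan): 31; February 1 index = (6 + 31) mod 7 = 2 -> Wednesday
Last day offset: 29 - 1 = 28 days
Weekday index = (2 + 28) mod 7 = 2

Wednesday, February 29


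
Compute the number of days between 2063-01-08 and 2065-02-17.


From 2063-01-08 to 2065-02-17
2063-01-08: day of year = 8
2065-02-17: days before February = 31; day of year = 31 + 17 = 48
Rest of 2063: 365 - 8 = 357
Full years 2064 (366): 366
Total = 357 + 366 + 48 = 771

771 days


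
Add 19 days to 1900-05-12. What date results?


Start: 1900-05-12, add 19 days
May 1900 has 31 days; 12 + 19 = 31 stays within May

Result: 1900-05-31


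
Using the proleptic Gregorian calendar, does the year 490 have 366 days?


Gregorian leap year rule: divisible by 4, but not by 100, unless also by 400.
490 is not divisible by 4 -> not a leap year

No


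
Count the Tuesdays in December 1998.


December 1998 has 31 days
Anchor: Jan 1, 1998. With p = 1998 - 1 = 1997: (p + p//4 - p//100 + p//400) mod 7 = (1997 + 499 - 19 + 4) mod 7 = 2481 mod 7 = 3 -> Thursday (Mon=0 ... Sun=6)
Days before December (Jan-Nov): 334; December 1 index = (3 + 334) mod 7 = 1 -> Tuesday
First Tuesday is December 1
Tuesdays: 1, 8, 15, 22, 29

5 Tuesdays


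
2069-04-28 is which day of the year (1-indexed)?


Date: April 28, 2069
Days in months 1 through 3: 90
Plus 28 days in April

Day of year: 118


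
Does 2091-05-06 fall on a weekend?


Anchor: Jan 1, 2091. With p = 2091 - 1 = 2090: (p + p//4 - p//100 + p//400) mod 7 = (2090 + 522 - 20 + 5) mod 7 = 2597 mod 7 = 0 -> Monday (Mon=0 ... Sun=6)
Day of year: 126; offset = 125
Weekday index = (0 + 125) mod 7 = 6 -> Sunday
Weekend days: Saturday, Sunday

Yes


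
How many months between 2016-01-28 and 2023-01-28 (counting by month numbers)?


From January 2016 to January 2023
7 years * 12 = 84 months = 84

84 months


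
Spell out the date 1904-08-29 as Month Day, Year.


ISO 1904-08-29 parses as year=1904, month=08, day=29
Month 8 -> August

August 29, 1904


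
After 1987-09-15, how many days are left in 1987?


Day of year: 258 of 365
Remaining = 365 - 258

107 days


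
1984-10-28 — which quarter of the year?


Month: October (month 10)
Q1: Jan-Mar, Q2: Apr-Jun, Q3: Jul-Sep, Q4: Oct-Dec

Q4


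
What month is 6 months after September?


September is month 9
9 + 6 = 15; wrap: 15 - 12 = 3

March


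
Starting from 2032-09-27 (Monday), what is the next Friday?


Current: Monday
Target: Friday
Days ahead: 4

Next Friday: 2032-10-01


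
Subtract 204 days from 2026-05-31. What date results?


Start: 2026-05-31, subtract 204 days
Back 31 days from May 31 reaches April 30, 2026 -> 173 left
April 2026 has 30 days -> back to March 31, 2026 -> 143 left
March 2026 has 31 days -> back to February 28, 2026 -> 112 left
February 2026 has 28 days -> back to January 31, 2026 -> 84 left
January 2026 has 31 days -> back to December 31, 2025 -> 53 left
December 2025 has 31 days -> back to November 30, 2025 -> 22 left
November 2025: 30 - 22 = 8 -> lands on November 8

Result: 2025-11-08


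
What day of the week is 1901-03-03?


Date: March 3, 1901
Anchor: Jan 1, 1901. With p = 1901 - 1 = 1900: (p + p//4 - p//100 + p//400) mod 7 = (1900 + 475 - 19 + 4) mod 7 = 2360 mod 7 = 1 -> Tuesday (Mon=0 ... Sun=6)
Days before March (Jan-Feb): 59; offset = 59 + 3 - 1 = 61
Weekday index = (1 + 61) mod 7 = 6

Day of the week: Sunday


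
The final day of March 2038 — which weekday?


March 2038 has 31 days
Anchor: Jan 1, 2038. With p = 2038 - 1 = 2037: (p + p//4 - p//100 + p//400) mod 7 = (2037 + 509 - 20 + 5) mod 7 = 2531 mod 7 = 4 -> Friday (Mon=0 ... Sun=6)
Days before March (Jan-Feb): 59; March 1 index = (4 + 59) mod 7 = 0 -> Monday
Last day offset: 31 - 1 = 30 days
Weekday index = (0 + 30) mod 7 = 2

Wednesday, March 31


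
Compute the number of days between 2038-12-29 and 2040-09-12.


From 2038-12-29 to 2040-09-12
2038-12-29: days before December = 31 + 28 + 31 + 30 + 31 + 30 + 31 + 31 + 30 + 31 + 30 = 334 (2038 is not a leap year); day of year = 334 + 29 = 363
2040-09-12: days before September = 31 + 29 + 31 + 30 + 31 + 30 + 31 + 31 = 244 (2040 is a leap year); day of year = 244 + 12 = 256
Rest of 2038: 365 - 363 = 2
Full years 2039 (365): 365
Total = 2 + 365 + 256 = 623

623 days


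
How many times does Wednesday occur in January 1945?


January 1945 has 31 days
Anchor: Jan 1, 1945. With p = 1945 - 1 = 1944: (p + p//4 - p//100 + p//400) mod 7 = (1944 + 486 - 19 + 4) mod 7 = 2415 mod 7 = 0 -> Monday (Mon=0 ... Sun=6)
January 1 is the anchor itself -> Monday
First Wednesday is January 3
Wednesdays: 3, 10, 17, 24, 31

5 Wednesdays


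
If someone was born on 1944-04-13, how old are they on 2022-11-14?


Birth: 1944-04-13
Reference: 2022-11-14
Year difference: 2022 - 1944 = 78

78 years old


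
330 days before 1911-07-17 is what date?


Start: 1911-07-17, subtract 330 days
Back 17 days from July 17 reaches June 30, 1911 -> 313 left
June 1911 has 30 days -> back to May 31, 1911 -> 283 left
May 1911 has 31 days -> back to April 30, 1911 -> 252 left
April 1911 has 30 days -> back to March 31, 1911 -> 222 left
March 1911 has 31 days -> back to February 28, 1911 -> 191 left
February 1911 has 28 days -> back to January 31, 1911 -> 163 left
January 1911 has 31 days -> back to December 31, 1910 -> 132 left
December 1910 has 31 days -> back to November 30, 1910 -> 101 left
November 1910 has 30 days -> back to October 31, 1910 -> 71 left
October 1910 has 31 days -> back to September 30, 1910 -> 40 left
September 1910 has 30 days -> back to August 31, 1910 -> 10 left
August 1910: 31 - 10 = 21 -> lands on August 21

Result: 1910-08-21


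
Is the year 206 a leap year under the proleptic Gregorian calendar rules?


Gregorian leap year rule: divisible by 4, but not by 100, unless also by 400.
206 is not divisible by 4 -> not a leap year

No


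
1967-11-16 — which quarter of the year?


Month: November (month 11)
Q1: Jan-Mar, Q2: Apr-Jun, Q3: Jul-Sep, Q4: Oct-Dec

Q4


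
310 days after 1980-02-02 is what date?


Start: 1980-02-02, add 310 days
February 1980 has 29 days: 29 - 2 = 27 days to February 29 -> 283 left
March 1980 has 31 days -> 252 left
April 1980 has 30 days -> 222 left
May 1980 has 31 days -> 191 left
June 1980 has 30 days -> 161 left
July 1980 has 31 days -> 130 left
August 1980 has 31 days -> 99 left
September 1980 has 30 days -> 69 left
October 1980 has 31 days -> 38 left
November 1980 has 30 days -> 8 left
December 1980: 8 <= 31 -> lands on December 8

Result: 1980-12-08


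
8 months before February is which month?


February is month 2
2 - 8 = -6; wrap: -6 + 12 = 6

June


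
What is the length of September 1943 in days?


September 1943

30 days


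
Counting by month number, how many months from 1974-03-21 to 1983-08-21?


From March 1974 to August 1983
9 years * 12 = 108 months, plus 5 months = 113

113 months


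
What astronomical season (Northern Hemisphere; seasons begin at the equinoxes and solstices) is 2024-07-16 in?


Date: July 16
Astronomical Summer (approx.; exact equinox/solstice day varies by year): June 21 to September 21
July 16 falls within the Summer window

Summer


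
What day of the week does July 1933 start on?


Target: July 1, 1933
Anchor: Jan 1, 1933. With p = 1933 - 1 = 1932: (p + p//4 - p//100 + p//400) mod 7 = (1932 + 483 - 19 + 4) mod 7 = 2400 mod 7 = 6 -> Sunday (Mon=0 ... Sun=6)
Days before July (Jan-Jun): 181 days
Weekday index = (6 + 181) mod 7 = 5

Saturday


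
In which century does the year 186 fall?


Century = (year - 1) // 100 + 1
= (186 - 1) // 100 + 1
= 185 // 100 + 1
= 1 + 1

2nd century


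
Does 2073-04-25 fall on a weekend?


Anchor: Jan 1, 2073. With p = 2073 - 1 = 2072: (p + p//4 - p//100 + p//400) mod 7 = (2072 + 518 - 20 + 5) mod 7 = 2575 mod 7 = 6 -> Sunday (Mon=0 ... Sun=6)
Day of year: 115; offset = 114
Weekday index = (6 + 114) mod 7 = 1 -> Tuesday
Weekend days: Saturday, Sunday

No


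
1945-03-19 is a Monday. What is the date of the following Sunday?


Current: Monday
Target: Sunday
Days ahead: 6

Next Sunday: 1945-03-25


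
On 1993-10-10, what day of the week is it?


Date: October 10, 1993
Anchor: Jan 1, 1993. With p = 1993 - 1 = 1992: (p + p//4 - p//100 + p//400) mod 7 = (1992 + 498 - 19 + 4) mod 7 = 2475 mod 7 = 4 -> Friday (Mon=0 ... Sun=6)
Days before October (Jan-Sep): 273; offset = 273 + 10 - 1 = 282
Weekday index = (4 + 282) mod 7 = 6

Day of the week: Sunday


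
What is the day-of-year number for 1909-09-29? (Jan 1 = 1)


Date: September 29, 1909
Days in months 1 through 8: 243
Plus 29 days in September

Day of year: 272


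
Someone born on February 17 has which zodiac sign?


Date: February 17
Conventional tropical zodiac dates: Aquarius from January 20 onward; Pisces starts February 19
February 17 falls within the Aquarius range

Aquarius


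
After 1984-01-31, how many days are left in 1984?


Day of year: 31 of 366
Remaining = 366 - 31

335 days


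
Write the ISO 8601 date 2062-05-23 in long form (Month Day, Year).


ISO 2062-05-23 parses as year=2062, month=05, day=23
Month 5 -> May

May 23, 2062


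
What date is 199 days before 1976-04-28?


Start: 1976-04-28, subtract 199 days
Back 28 days from April 28 reaches March 31, 1976 -> 171 left
March 1976 has 31 days -> back to February 29, 1976 -> 140 left
February 1976 has 29 days -> back to January 31, 1976 -> 111 left
January 1976 has 31 days -> back to December 31, 1975 -> 80 left
December 1975 has 31 days -> back to November 30, 1975 -> 49 left
November 1975 has 30 days -> back to October 31, 1975 -> 19 left
October 1975: 31 - 19 = 12 -> lands on October 12

Result: 1975-10-12


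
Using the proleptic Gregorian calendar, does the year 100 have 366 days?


Gregorian leap year rule: divisible by 4, but not by 100, unless also by 400.
100 is divisible by 100 but not 400 -> not a leap year

No


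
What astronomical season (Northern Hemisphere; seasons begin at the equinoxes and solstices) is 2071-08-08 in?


Date: August 8
Astronomical Summer (approx.; exact equinox/solstice day varies by year): June 21 to September 21
August 8 falls within the Summer window

Summer


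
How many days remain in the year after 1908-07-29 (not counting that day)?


Day of year: 211 of 366
Remaining = 366 - 211

155 days


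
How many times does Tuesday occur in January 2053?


January 2053 has 31 days
Anchor: Jan 1, 2053. With p = 2053 - 1 = 2052: (p + p//4 - p//100 + p//400) mod 7 = (2052 + 513 - 20 + 5) mod 7 = 2550 mod 7 = 2 -> Wednesday (Mon=0 ... Sun=6)
January 1 is the anchor itself -> Wednesday
First Tuesday is January 7
Tuesdays: 7, 14, 21, 28

4 Tuesdays


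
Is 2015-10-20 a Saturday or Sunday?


Anchor: Jan 1, 2015. With p = 2015 - 1 = 2014: (p + p//4 - p//100 + p//400) mod 7 = (2014 + 503 - 20 + 5) mod 7 = 2502 mod 7 = 3 -> Thursday (Mon=0 ... Sun=6)
Day of year: 293; offset = 292
Weekday index = (3 + 292) mod 7 = 1 -> Tuesday
Weekend days: Saturday, Sunday

No


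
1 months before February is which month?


February is month 2
2 - 1 = 1

January


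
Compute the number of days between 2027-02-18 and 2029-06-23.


From 2027-02-18 to 2029-06-23
2027-02-18: days before February = 31; day of year = 31 + 18 = 49
2029-06-23: days before June = 31 + 28 + 31 + 30 + 31 = 151 (2029 is not a leap year); day of year = 151 + 23 = 174
Rest of 2027: 365 - 49 = 316
Full years 2028 (366): 366
Total = 316 + 366 + 174 = 856

856 days


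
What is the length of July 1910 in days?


July 1910

31 days


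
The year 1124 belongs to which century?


Century = (year - 1) // 100 + 1
= (1124 - 1) // 100 + 1
= 1123 // 100 + 1
= 11 + 1

12th century


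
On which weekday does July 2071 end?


July 2071 has 31 days
Anchor: Jan 1, 2071. With p = 2071 - 1 = 2070: (p + p//4 - p//100 + p//400) mod 7 = (2070 + 517 - 20 + 5) mod 7 = 2572 mod 7 = 3 -> Thursday (Mon=0 ... Sun=6)
Days before July (Jan-Jun): 181; July 1 index = (3 + 181) mod 7 = 2 -> Wednesday
Last day offset: 31 - 1 = 30 days
Weekday index = (2 + 30) mod 7 = 4

Friday, July 31


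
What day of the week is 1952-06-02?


Date: June 2, 1952
Anchor: Jan 1, 1952. With p = 1952 - 1 = 1951: (p + p//4 - p//100 + p//400) mod 7 = (1951 + 487 - 19 + 4) mod 7 = 2423 mod 7 = 1 -> Tuesday (Mon=0 ... Sun=6)
Days before June (Jan-May): 152; offset = 152 + 2 - 1 = 153
Weekday index = (1 + 153) mod 7 = 0

Day of the week: Monday


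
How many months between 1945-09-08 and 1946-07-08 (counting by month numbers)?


From September 1945 to July 1946
1 year * 12 = 12 months, minus 2 months = 10

10 months


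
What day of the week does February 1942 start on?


Target: February 1, 1942
Anchor: Jan 1, 1942. With p = 1942 - 1 = 1941: (p + p//4 - p//100 + p//400) mod 7 = (1941 + 485 - 19 + 4) mod 7 = 2411 mod 7 = 3 -> Thursday (Mon=0 ... Sun=6)
Days before February (Jan): 31 days
Weekday index = (3 + 31) mod 7 = 6

Sunday


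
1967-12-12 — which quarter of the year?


Month: December (month 12)
Q1: Jan-Mar, Q2: Apr-Jun, Q3: Jul-Sep, Q4: Oct-Dec

Q4


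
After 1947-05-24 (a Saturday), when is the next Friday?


Current: Saturday
Target: Friday
Days ahead: 6

Next Friday: 1947-05-30


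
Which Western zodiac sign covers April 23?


Date: April 23
Conventional tropical zodiac dates: Taurus from April 20 onward; Gemini starts May 21
April 23 falls within the Taurus range

Taurus


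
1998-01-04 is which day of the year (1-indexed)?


Date: January 4, 1998
No months before January
Plus 4 days in January

Day of year: 4


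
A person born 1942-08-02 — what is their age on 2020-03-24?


Birth: 1942-08-02
Reference: 2020-03-24
Year difference: 2020 - 1942 = 78
Birthday not yet reached in 2020, subtract 1

77 years old


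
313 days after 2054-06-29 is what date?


Start: 2054-06-29, add 313 days
June 2054 has 30 days: 30 - 29 = 1 day to June 30 -> 312 left
July 2054 has 31 days -> 281 left
August 2054 has 31 days -> 250 left
September 2054 has 30 days -> 220 left
October 2054 has 31 days -> 189 left
November 2054 has 30 days -> 159 left
December 2054 has 31 days -> 128 left
January 2055 has 31 days -> 97 left
February 2055 has 28 days -> 69 left
March 2055 has 31 days -> 38 left
April 2055 has 30 days -> 8 left
May 2055: 8 <= 31 -> lands on May 8

Result: 2055-05-08


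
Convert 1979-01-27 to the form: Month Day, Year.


ISO 1979-01-27 parses as year=1979, month=01, day=27
Month 1 -> January

January 27, 1979


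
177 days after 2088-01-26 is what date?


Start: 2088-01-26, add 177 days
January 2088 has 31 days: 31 - 26 = 5 days to January 31 -> 172 left
February 2088 has 29 days -> 143 left
March 2088 has 31 days -> 112 left
April 2088 has 30 days -> 82 left
May 2088 has 31 days -> 51 left
June 2088 has 30 days -> 21 left
July 2088: 21 <= 31 -> lands on July 21

Result: 2088-07-21


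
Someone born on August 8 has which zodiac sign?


Date: August 8
Conventional tropical zodiac dates: Leo from July 23 onward; Virgo starts August 23
August 8 falls within the Leo range

Leo


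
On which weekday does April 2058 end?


April 2058 has 30 days
Anchor: Jan 1, 2058. With p = 2058 - 1 = 2057: (p + p//4 - p//100 + p//400) mod 7 = (2057 + 514 - 20 + 5) mod 7 = 2556 mod 7 = 1 -> Tuesday (Mon=0 ... Sun=6)
Days before April (Jan-Mar): 90; April 1 index = (1 + 90) mod 7 = 0 -> Monday
Last day offset: 30 - 1 = 29 days
Weekday index = (0 + 29) mod 7 = 1

Tuesday, April 30


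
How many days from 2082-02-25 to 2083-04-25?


From 2082-02-25 to 2083-04-25
2082-02-25: days before February = 31; day of year = 31 + 25 = 56
2083-04-25: days before April = 31 + 28 + 31 = 90 (2083 is not a leap year); day of year = 90 + 25 = 115
Rest of 2082: 365 - 56 = 309
Total = 309 + 115 = 424

424 days


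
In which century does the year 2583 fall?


Century = (year - 1) // 100 + 1
= (2583 - 1) // 100 + 1
= 2582 // 100 + 1
= 25 + 1

26th century


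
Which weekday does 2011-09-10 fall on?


Date: September 10, 2011
Anchor: Jan 1, 2011. With p = 2011 - 1 = 2010: (p + p//4 - p//100 + p//400) mod 7 = (2010 + 502 - 20 + 5) mod 7 = 2497 mod 7 = 5 -> Saturday (Mon=0 ... Sun=6)
Days before September (Jan-Aug): 243; offset = 243 + 10 - 1 = 252
Weekday index = (5 + 252) mod 7 = 5

Day of the week: Saturday


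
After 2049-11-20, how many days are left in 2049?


Day of year: 324 of 365
Remaining = 365 - 324

41 days


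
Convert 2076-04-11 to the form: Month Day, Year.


ISO 2076-04-11 parses as year=2076, month=04, day=11
Month 4 -> April

April 11, 2076


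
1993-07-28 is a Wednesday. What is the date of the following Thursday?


Current: Wednesday
Target: Thursday
Days ahead: 1

Next Thursday: 1993-07-29


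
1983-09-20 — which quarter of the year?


Month: September (month 9)
Q1: Jan-Mar, Q2: Apr-Jun, Q3: Jul-Sep, Q4: Oct-Dec

Q3


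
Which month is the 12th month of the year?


Month 12 of 12

December


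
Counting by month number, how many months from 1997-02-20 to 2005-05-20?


From February 1997 to May 2005
8 years * 12 = 96 months, plus 3 months = 99

99 months


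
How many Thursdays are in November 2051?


November 2051 has 30 days
Anchor: Jan 1, 2051. With p = 2051 - 1 = 2050: (p + p//4 - p//100 + p//400) mod 7 = (2050 + 512 - 20 + 5) mod 7 = 2547 mod 7 = 6 -> Sunday (Mon=0 ... Sun=6)
Days before November (Jan-Oct): 304; November 1 index = (6 + 304) mod 7 = 2 -> Wednesday
First Thursday is November 2
Thursdays: 2, 9, 16, 23, 30

5 Thursdays


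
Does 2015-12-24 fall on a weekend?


Anchor: Jan 1, 2015. With p = 2015 - 1 = 2014: (p + p//4 - p//100 + p//400) mod 7 = (2014 + 503 - 20 + 5) mod 7 = 2502 mod 7 = 3 -> Thursday (Mon=0 ... Sun=6)
Day of year: 358; offset = 357
Weekday index = (3 + 357) mod 7 = 3 -> Thursday
Weekend days: Saturday, Sunday

No


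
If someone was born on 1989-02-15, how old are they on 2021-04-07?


Birth: 1989-02-15
Reference: 2021-04-07
Year difference: 2021 - 1989 = 32

32 years old


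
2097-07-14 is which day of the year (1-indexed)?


Date: July 14, 2097
Days in months 1 through 6: 181
Plus 14 days in July

Day of year: 195


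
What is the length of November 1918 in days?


November 1918

30 days


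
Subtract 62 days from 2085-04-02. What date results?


Start: 2085-04-02, subtract 62 days
Back 2 days from April 2 reaches March 31, 2085 -> 60 left
March 2085 has 31 days -> back to February 28, 2085 -> 29 left
February 2085 has 28 days -> back to January 31, 2085 -> 1 left
January 2085: 31 - 1 = 30 -> lands on January 30

Result: 2085-01-30


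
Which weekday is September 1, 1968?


Target: September 1, 1968
Anchor: Jan 1, 1968. With p = 1968 - 1 = 1967: (p + p//4 - p//100 + p//400) mod 7 = (1967 + 491 - 19 + 4) mod 7 = 2443 mod 7 = 0 -> Monday (Mon=0 ... Sun=6)
Days before September (Jan-Aug): 244 days
Weekday index = (0 + 244) mod 7 = 6

Sunday


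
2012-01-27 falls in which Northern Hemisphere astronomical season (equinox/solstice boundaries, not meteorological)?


Date: January 27
Astronomical Winter (approx.; exact equinox/solstice day varies by year): December 21 to March 19
January 27 falls within the Winter window

Winter


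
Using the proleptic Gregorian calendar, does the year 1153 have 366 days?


Gregorian leap year rule: divisible by 4, but not by 100, unless also by 400.
1153 is not divisible by 4 -> not a leap year

No


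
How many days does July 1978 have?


July 1978

31 days


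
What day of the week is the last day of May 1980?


May 1980 has 31 days
Anchor: Jan 1, 1980. With p = 1980 - 1 = 1979: (p + p//4 - p//100 + p//400) mod 7 = (1979 + 494 - 19 + 4) mod 7 = 2458 mod 7 = 1 -> Tuesday (Mon=0 ... Sun=6)
Days before May (Jan-Apr): 121; May 1 index = (1 + 121) mod 7 = 3 -> Thursday
Last day offset: 31 - 1 = 30 days
Weekday index = (3 + 30) mod 7 = 5

Saturday, May 31


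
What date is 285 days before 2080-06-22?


Start: 2080-06-22, subtract 285 days
Back 22 days from June 22 reaches May 31, 2080 -> 263 left
May 2080 has 31 days -> back to April 30, 2080 -> 232 left
April 2080 has 30 days -> back to March 31, 2080 -> 202 left
March 2080 has 31 days -> back to February 29, 2080 -> 171 left
February 2080 has 29 days -> back to January 31, 2080 -> 142 left
January 2080 has 31 days -> back to December 31, 2079 -> 111 left
December 2079 has 31 days -> back to November 30, 2079 -> 80 left
November 2079 has 30 days -> back to October 31, 2079 -> 50 left
October 2079 has 31 days -> back to September 30, 2079 -> 19 left
September 2079: 30 - 19 = 11 -> lands on September 11

Result: 2079-09-11


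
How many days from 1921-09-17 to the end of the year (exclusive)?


Day of year: 260 of 365
Remaining = 365 - 260

105 days


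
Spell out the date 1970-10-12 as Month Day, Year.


ISO 1970-10-12 parses as year=1970, month=10, day=12
Month 10 -> October

October 12, 1970


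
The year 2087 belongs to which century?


Century = (year - 1) // 100 + 1
= (2087 - 1) // 100 + 1
= 2086 // 100 + 1
= 20 + 1

21st century


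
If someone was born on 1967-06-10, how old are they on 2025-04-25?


Birth: 1967-06-10
Reference: 2025-04-25
Year difference: 2025 - 1967 = 58
Birthday not yet reached in 2025, subtract 1

57 years old


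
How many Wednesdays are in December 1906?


December 1906 has 31 days
Anchor: Jan 1, 1906. With p = 1906 - 1 = 1905: (p + p//4 - p//100 + p//400) mod 7 = (1905 + 476 - 19 + 4) mod 7 = 2366 mod 7 = 0 -> Monday (Mon=0 ... Sun=6)
Days before December (Jan-Nov): 334; December 1 index = (0 + 334) mod 7 = 5 -> Saturday
First Wednesday is December 5
Wednesdays: 5, 12, 19, 26

4 Wednesdays


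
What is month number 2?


Month 2 of 12

February


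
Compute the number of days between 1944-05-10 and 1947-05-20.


From 1944-05-10 to 1947-05-20
1944-05-10: days before May = 31 + 29 + 31 + 30 = 121 (1944 is a leap year); day of year = 121 + 10 = 131
1947-05-20: days before May = 31 + 28 + 31 + 30 = 120 (1947 is not a leap year); day of year = 120 + 20 = 140
Rest of 1944: 366 - 131 = 235
Full years 1945 (365), 1946 (365): 730
Total = 235 + 730 + 140 = 1105

1105 days


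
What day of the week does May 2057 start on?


Target: May 1, 2057
Anchor: Jan 1, 2057. With p = 2057 - 1 = 2056: (p + p//4 - p//100 + p//400) mod 7 = (2056 + 514 - 20 + 5) mod 7 = 2555 mod 7 = 0 -> Monday (Mon=0 ... Sun=6)
Days before May (Jan-Apr): 120 days
Weekday index = (0 + 120) mod 7 = 1

Tuesday


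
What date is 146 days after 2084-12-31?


Start: 2084-12-31, add 146 days
December 31 is the last day of December 2084 -> 146 left
January 2085 has 31 days -> 115 left
February 2085 has 28 days -> 87 left
March 2085 has 31 days -> 56 left
April 2085 has 30 days -> 26 left
May 2085: 26 <= 31 -> lands on May 26

Result: 2085-05-26


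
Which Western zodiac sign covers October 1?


Date: October 1
Conventional tropical zodiac dates: Libra from September 23 onward; Scorpio starts October 23
October 1 falls within the Libra range

Libra


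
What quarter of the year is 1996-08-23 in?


Month: August (month 8)
Q1: Jan-Mar, Q2: Apr-Jun, Q3: Jul-Sep, Q4: Oct-Dec

Q3


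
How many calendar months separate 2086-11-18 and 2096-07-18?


From November 2086 to July 2096
10 years * 12 = 120 months, minus 4 months = 116

116 months


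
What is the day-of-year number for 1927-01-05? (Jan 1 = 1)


Date: January 5, 1927
No months before January
Plus 5 days in January

Day of year: 5


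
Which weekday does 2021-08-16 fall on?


Date: August 16, 2021
Anchor: Jan 1, 2021. With p = 2021 - 1 = 2020: (p + p//4 - p//100 + p//400) mod 7 = (2020 + 505 - 20 + 5) mod 7 = 2510 mod 7 = 4 -> Friday (Mon=0 ... Sun=6)
Days before August (Jan-Jul): 212; offset = 212 + 16 - 1 = 227
Weekday index = (4 + 227) mod 7 = 0

Day of the week: Monday


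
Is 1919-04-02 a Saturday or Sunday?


Anchor: Jan 1, 1919. With p = 1919 - 1 = 1918: (p + p//4 - p//100 + p//400) mod 7 = (1918 + 479 - 19 + 4) mod 7 = 2382 mod 7 = 2 -> Wednesday (Mon=0 ... Sun=6)
Day of year: 92; offset = 91
Weekday index = (2 + 91) mod 7 = 2 -> Wednesday
Weekend days: Saturday, Sunday

No


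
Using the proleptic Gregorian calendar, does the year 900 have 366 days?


Gregorian leap year rule: divisible by 4, but not by 100, unless also by 400.
900 is divisible by 100 but not 400 -> not a leap year

No


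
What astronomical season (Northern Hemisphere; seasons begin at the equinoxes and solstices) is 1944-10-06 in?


Date: October 6
Astronomical Autumn (approx.; exact equinox/solstice day varies by year): September 22 to December 20
October 6 falls within the Autumn window

Autumn


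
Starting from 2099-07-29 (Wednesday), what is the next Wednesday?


Current: Wednesday
Target: Wednesday
Days ahead: 7

Next Wednesday: 2099-08-05


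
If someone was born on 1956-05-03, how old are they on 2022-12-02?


Birth: 1956-05-03
Reference: 2022-12-02
Year difference: 2022 - 1956 = 66

66 years old


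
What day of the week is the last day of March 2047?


March 2047 has 31 days
Anchor: Jan 1, 2047. With p = 2047 - 1 = 2046: (p + p//4 - p//100 + p//400) mod 7 = (2046 + 511 - 20 + 5) mod 7 = 2542 mod 7 = 1 -> Tuesday (Mon=0 ... Sun=6)
Days before March (Jan-Feb): 59; March 1 index = (1 + 59) mod 7 = 4 -> Friday
Last day offset: 31 - 1 = 30 days
Weekday index = (4 + 30) mod 7 = 6

Sunday, March 31


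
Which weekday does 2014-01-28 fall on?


Date: January 28, 2014
Anchor: Jan 1, 2014. With p = 2014 - 1 = 2013: (p + p//4 - p//100 + p//400) mod 7 = (2013 + 503 - 20 + 5) mod 7 = 2501 mod 7 = 2 -> Wednesday (Mon=0 ... Sun=6)
Days into year = 28 - 1 = 27
Weekday index = (2 + 27) mod 7 = 1

Day of the week: Tuesday


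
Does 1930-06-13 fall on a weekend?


Anchor: Jan 1, 1930. With p = 1930 - 1 = 1929: (p + p//4 - p//100 + p//400) mod 7 = (1929 + 482 - 19 + 4) mod 7 = 2396 mod 7 = 2 -> Wednesday (Mon=0 ... Sun=6)
Day of year: 164; offset = 163
Weekday index = (2 + 163) mod 7 = 4 -> Friday
Weekend days: Saturday, Sunday

No


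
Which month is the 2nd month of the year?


Month 2 of 12

February


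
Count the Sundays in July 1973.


July 1973 has 31 days
Anchor: Jan 1, 1973. With p = 1973 - 1 = 1972: (p + p//4 - p//100 + p//400) mod 7 = (1972 + 493 - 19 + 4) mod 7 = 2450 mod 7 = 0 -> Monday (Mon=0 ... Sun=6)
Days before July (Jan-Jun): 181; July 1 index = (0 + 181) mod 7 = 6 -> Sunday
First Sunday is July 1
Sundays: 1, 8, 15, 22, 29

5 Sundays


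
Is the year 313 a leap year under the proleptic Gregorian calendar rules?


Gregorian leap year rule: divisible by 4, but not by 100, unless also by 400.
313 is not divisible by 4 -> not a leap year

No


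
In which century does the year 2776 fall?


Century = (year - 1) // 100 + 1
= (2776 - 1) // 100 + 1
= 2775 // 100 + 1
= 27 + 1

28th century


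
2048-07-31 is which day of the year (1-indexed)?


Date: July 31, 2048
Days in months 1 through 6: 182
Plus 31 days in July

Day of year: 213


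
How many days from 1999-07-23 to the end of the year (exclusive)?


Day of year: 204 of 365
Remaining = 365 - 204

161 days


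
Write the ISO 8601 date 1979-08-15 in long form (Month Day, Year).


ISO 1979-08-15 parses as year=1979, month=08, day=15
Month 8 -> August

August 15, 1979


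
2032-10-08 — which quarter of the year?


Month: October (month 10)
Q1: Jan-Mar, Q2: Apr-Jun, Q3: Jul-Sep, Q4: Oct-Dec

Q4


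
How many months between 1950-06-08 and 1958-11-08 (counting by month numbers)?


From June 1950 to November 1958
8 years * 12 = 96 months, plus 5 months = 101

101 months


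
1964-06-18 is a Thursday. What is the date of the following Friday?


Current: Thursday
Target: Friday
Days ahead: 1

Next Friday: 1964-06-19


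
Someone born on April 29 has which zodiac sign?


Date: April 29
Conventional tropical zodiac dates: Taurus from April 20 onward; Gemini starts May 21
April 29 falls within the Taurus range

Taurus


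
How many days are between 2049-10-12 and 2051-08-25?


From 2049-10-12 to 2051-08-25
2049-10-12: days before October = 31 + 28 + 31 + 30 + 31 + 30 + 31 + 31 + 30 = 273 (2049 is not a leap year); day of year = 273 + 12 = 285
2051-08-25: days before August = 31 + 28 + 31 + 30 + 31 + 30 + 31 = 212 (2051 is not a leap year); day of year = 212 + 25 = 237
Rest of 2049: 365 - 285 = 80
Full years 2050 (365): 365
Total = 80 + 365 + 237 = 682

682 days


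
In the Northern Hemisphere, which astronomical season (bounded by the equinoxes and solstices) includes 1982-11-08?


Date: November 8
Astronomical Autumn (approx.; exact equinox/solstice day varies by year): September 22 to December 20
November 8 falls within the Autumn window

Autumn


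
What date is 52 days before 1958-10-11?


Start: 1958-10-11, subtract 52 days
Back 11 days from October 11 reaches September 30, 1958 -> 41 left
September 1958 has 30 days -> back to August 31, 1958 -> 11 left
August 1958: 31 - 11 = 20 -> lands on August 20

Result: 1958-08-20


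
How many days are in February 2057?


February 2057 (leap year: no)

28 days


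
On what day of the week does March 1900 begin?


Target: March 1, 1900
Anchor: Jan 1, 1900. With p = 1900 - 1 = 1899: (p + p//4 - p//100 + p//400) mod 7 = (1899 + 474 - 18 + 4) mod 7 = 2359 mod 7 = 0 -> Monday (Mon=0 ... Sun=6)
Days before March (Jan-Feb): 59 days
Weekday index = (0 + 59) mod 7 = 3

Thursday


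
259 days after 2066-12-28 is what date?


Start: 2066-12-28, add 259 days
December 2066 has 31 days: 31 - 28 = 3 days to December 31 -> 256 left
January 2067 has 31 days -> 225 left
February 2067 has 28 days -> 197 left
March 2067 has 31 days -> 166 left
April 2067 has 30 days -> 136 left
May 2067 has 31 days -> 105 left
June 2067 has 30 days -> 75 left
July 2067 has 31 days -> 44 left
August 2067 has 31 days -> 13 left
September 2067: 13 <= 30 -> lands on September 13

Result: 2067-09-13


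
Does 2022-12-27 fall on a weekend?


Anchor: Jan 1, 2022. With p = 2022 - 1 = 2021: (p + p//4 - p//100 + p//400) mod 7 = (2021 + 505 - 20 + 5) mod 7 = 2511 mod 7 = 5 -> Saturday (Mon=0 ... Sun=6)
Day of year: 361; offset = 360
Weekday index = (5 + 360) mod 7 = 1 -> Tuesday
Weekend days: Saturday, Sunday

No


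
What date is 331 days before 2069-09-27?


Start: 2069-09-27, subtract 331 days
Back 27 days from September 27 reaches August 31, 2069 -> 304 left
August 2069 has 31 days -> back to July 31, 2069 -> 273 left
July 2069 has 31 days -> back to June 30, 2069 -> 242 left
June 2069 has 30 days -> back to May 31, 2069 -> 212 left
May 2069 has 31 days -> back to April 30, 2069 -> 181 left
April 2069 has 30 days -> back to March 31, 2069 -> 151 left
March 2069 has 31 days -> back to February 28, 2069 -> 120 left
February 2069 has 28 days -> back to January 31, 2069 -> 92 left
January 2069 has 31 days -> back to December 31, 2068 -> 61 left
December 2068 has 31 days -> back to November 30, 2068 -> 30 left
November 2068 has 30 days -> back to October 31, 2068 -> 0 left
October 2068: 31 - 0 = 31 -> lands on October 31

Result: 2068-10-31


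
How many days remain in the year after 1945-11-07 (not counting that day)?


Day of year: 311 of 365
Remaining = 365 - 311

54 days


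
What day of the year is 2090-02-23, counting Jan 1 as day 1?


Date: February 23, 2090
Days in months 1 through 1: 31
Plus 23 days in February

Day of year: 54


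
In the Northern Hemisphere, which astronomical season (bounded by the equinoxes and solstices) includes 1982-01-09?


Date: January 9
Astronomical Winter (approx.; exact equinox/solstice day varies by year): December 21 to March 19
January 9 falls within the Winter window

Winter


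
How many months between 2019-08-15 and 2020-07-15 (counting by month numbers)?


From August 2019 to July 2020
1 year * 12 = 12 months, minus 1 month = 11

11 months


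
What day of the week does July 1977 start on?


Target: July 1, 1977
Anchor: Jan 1, 1977. With p = 1977 - 1 = 1976: (p + p//4 - p//100 + p//400) mod 7 = (1976 + 494 - 19 + 4) mod 7 = 2455 mod 7 = 5 -> Saturday (Mon=0 ... Sun=6)
Days before July (Jan-Jun): 181 days
Weekday index = (5 + 181) mod 7 = 4

Friday


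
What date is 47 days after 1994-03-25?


Start: 1994-03-25, add 47 days
March 1994 has 31 days: 31 - 25 = 6 days to March 31 -> 41 left
April 1994 has 30 days -> 11 left
May 1994: 11 <= 31 -> lands on May 11

Result: 1994-05-11


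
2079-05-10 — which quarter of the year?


Month: May (month 5)
Q1: Jan-Mar, Q2: Apr-Jun, Q3: Jul-Sep, Q4: Oct-Dec

Q2


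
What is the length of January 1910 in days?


January 1910

31 days


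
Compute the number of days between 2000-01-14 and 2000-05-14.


From 2000-01-14 to 2000-05-14
2000-01-14: day of year = 14
2000-05-14: days before May = 31 + 29 + 31 + 30 = 121 (2000 is a leap year); day of year = 121 + 14 = 135
Same year: 135 - 14 = 121

121 days


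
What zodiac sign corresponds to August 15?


Date: August 15
Conventional tropical zodiac dates: Leo from July 23 onward; Virgo starts August 23
August 15 falls within the Leo range

Leo


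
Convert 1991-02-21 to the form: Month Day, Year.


ISO 1991-02-21 parses as year=1991, month=02, day=21
Month 2 -> February

February 21, 1991


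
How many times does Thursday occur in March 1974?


March 1974 has 31 days
Anchor: Jan 1, 1974. With p = 1974 - 1 = 1973: (p + p//4 - p//100 + p//400) mod 7 = (1973 + 493 - 19 + 4) mod 7 = 2451 mod 7 = 1 -> Tuesday (Mon=0 ... Sun=6)
Days before March (Jan-Feb): 59; March 1 index = (1 + 59) mod 7 = 4 -> Friday
First Thursday is March 7
Thursdays: 7, 14, 21, 28

4 Thursdays


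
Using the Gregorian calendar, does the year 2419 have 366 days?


Gregorian leap year rule: divisible by 4, but not by 100, unless also by 400.
2419 is not divisible by 4 -> not a leap year

No


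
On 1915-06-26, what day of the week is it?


Date: June 26, 1915
Anchor: Jan 1, 1915. With p = 1915 - 1 = 1914: (p + p//4 - p//100 + p//400) mod 7 = (1914 + 478 - 19 + 4) mod 7 = 2377 mod 7 = 4 -> Friday (Mon=0 ... Sun=6)
Days before June (Jan-May): 151; offset = 151 + 26 - 1 = 176
Weekday index = (4 + 176) mod 7 = 5

Day of the week: Saturday


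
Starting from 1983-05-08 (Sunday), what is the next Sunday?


Current: Sunday
Target: Sunday
Days ahead: 7

Next Sunday: 1983-05-15


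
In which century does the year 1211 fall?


Century = (year - 1) // 100 + 1
= (1211 - 1) // 100 + 1
= 1210 // 100 + 1
= 12 + 1

13th century


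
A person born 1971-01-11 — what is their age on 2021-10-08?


Birth: 1971-01-11
Reference: 2021-10-08
Year difference: 2021 - 1971 = 50

50 years old


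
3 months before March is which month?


March is month 3
3 - 3 = 0; wrap: 0 + 12 = 12

December


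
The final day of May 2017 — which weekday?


May 2017 has 31 days
Anchor: Jan 1, 2017. With p = 2017 - 1 = 2016: (p + p//4 - p//100 + p//400) mod 7 = (2016 + 504 - 20 + 5) mod 7 = 2505 mod 7 = 6 -> Sunday (Mon=0 ... Sun=6)
Days before May (Jan-Apr): 120; May 1 index = (6 + 120) mod 7 = 0 -> Monday
Last day offset: 31 - 1 = 30 days
Weekday index = (0 + 30) mod 7 = 2

Wednesday, May 31


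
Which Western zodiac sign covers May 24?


Date: May 24
Conventional tropical zodiac dates: Gemini from May 21 onward; Cancer starts June 21
May 24 falls within the Gemini range

Gemini


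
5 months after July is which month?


July is month 7
7 + 5 = 12

December


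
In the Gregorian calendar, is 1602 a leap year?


Gregorian leap year rule: divisible by 4, but not by 100, unless also by 400.
1602 is not divisible by 4 -> not a leap year

No


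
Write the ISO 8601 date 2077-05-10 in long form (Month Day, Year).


ISO 2077-05-10 parses as year=2077, month=05, day=10
Month 5 -> May

May 10, 2077


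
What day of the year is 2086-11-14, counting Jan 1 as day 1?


Date: November 14, 2086
Days in months 1 through 10: 304
Plus 14 days in November

Day of year: 318


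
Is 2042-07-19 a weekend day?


Anchor: Jan 1, 2042. With p = 2042 - 1 = 2041: (p + p//4 - p//100 + p//400) mod 7 = (2041 + 510 - 20 + 5) mod 7 = 2536 mod 7 = 2 -> Wednesday (Mon=0 ... Sun=6)
Day of year: 200; offset = 199
Weekday index = (2 + 199) mod 7 = 5 -> Saturday
Weekend days: Saturday, Sunday

Yes


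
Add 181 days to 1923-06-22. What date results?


Start: 1923-06-22, add 181 days
June 1923 has 30 days: 30 - 22 = 8 days to June 30 -> 173 left
July 1923 has 31 days -> 142 left
August 1923 has 31 days -> 111 left
September 1923 has 30 days -> 81 left
October 1923 has 31 days -> 50 left
November 1923 has 30 days -> 20 left
December 1923: 20 <= 31 -> lands on December 20

Result: 1923-12-20


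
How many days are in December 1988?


December 1988

31 days


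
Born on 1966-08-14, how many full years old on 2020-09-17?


Birth: 1966-08-14
Reference: 2020-09-17
Year difference: 2020 - 1966 = 54

54 years old


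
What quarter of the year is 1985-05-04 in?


Month: May (month 5)
Q1: Jan-Mar, Q2: Apr-Jun, Q3: Jul-Sep, Q4: Oct-Dec

Q2


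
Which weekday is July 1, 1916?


Target: July 1, 1916
Anchor: Jan 1, 1916. With p = 1916 - 1 = 1915: (p + p//4 - p//100 + p//400) mod 7 = (1915 + 478 - 19 + 4) mod 7 = 2378 mod 7 = 5 -> Saturday (Mon=0 ... Sun=6)
Days before July (Jan-Jun): 182 days
Weekday index = (5 + 182) mod 7 = 5

Saturday


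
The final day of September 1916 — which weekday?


September 1916 has 30 days
Anchor: Jan 1, 1916. With p = 1916 - 1 = 1915: (p + p//4 - p//100 + p//400) mod 7 = (1915 + 478 - 19 + 4) mod 7 = 2378 mod 7 = 5 -> Saturday (Mon=0 ... Sun=6)
Days before September (Jan-Aug): 244; September 1 index = (5 + 244) mod 7 = 4 -> Friday
Last day offset: 30 - 1 = 29 days
Weekday index = (4 + 29) mod 7 = 5

Saturday, September 30


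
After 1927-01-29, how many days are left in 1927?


Day of year: 29 of 365
Remaining = 365 - 29

336 days


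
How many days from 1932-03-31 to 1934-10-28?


From 1932-03-31 to 1934-10-28
1932-03-31: days before March = 31 + 29 = 60 (1932 is a leap year); day of year = 60 + 31 = 91
1934-10-28: days before October = 31 + 28 + 31 + 30 + 31 + 30 + 31 + 31 + 30 = 273 (1934 is not a leap year); day of year = 273 + 28 = 301
Rest of 1932: 366 - 91 = 275
Full years 1933 (365): 365
Total = 275 + 365 + 301 = 941

941 days


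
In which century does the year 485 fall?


Century = (year - 1) // 100 + 1
= (485 - 1) // 100 + 1
= 484 // 100 + 1
= 4 + 1

5th century
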